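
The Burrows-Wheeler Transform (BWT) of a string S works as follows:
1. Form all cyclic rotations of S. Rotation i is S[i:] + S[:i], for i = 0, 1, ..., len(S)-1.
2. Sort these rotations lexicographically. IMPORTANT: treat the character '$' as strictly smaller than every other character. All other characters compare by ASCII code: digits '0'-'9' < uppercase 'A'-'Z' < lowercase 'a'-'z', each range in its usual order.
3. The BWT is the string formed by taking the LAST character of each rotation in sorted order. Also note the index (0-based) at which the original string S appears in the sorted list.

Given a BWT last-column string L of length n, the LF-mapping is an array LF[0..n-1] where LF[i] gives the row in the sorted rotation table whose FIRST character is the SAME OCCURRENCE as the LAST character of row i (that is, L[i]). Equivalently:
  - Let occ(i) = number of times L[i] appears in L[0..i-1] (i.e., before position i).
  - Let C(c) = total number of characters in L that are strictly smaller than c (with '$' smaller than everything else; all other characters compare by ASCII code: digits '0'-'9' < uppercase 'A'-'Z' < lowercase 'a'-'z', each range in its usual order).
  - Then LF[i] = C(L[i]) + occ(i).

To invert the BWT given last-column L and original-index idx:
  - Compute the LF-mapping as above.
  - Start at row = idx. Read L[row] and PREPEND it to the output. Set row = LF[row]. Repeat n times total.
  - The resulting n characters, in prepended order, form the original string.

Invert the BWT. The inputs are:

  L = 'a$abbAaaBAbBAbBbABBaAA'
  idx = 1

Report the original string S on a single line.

Answer: AAbaABaAbaBBBbAabBbAa$

Derivation:
LF mapping: 12 0 13 17 18 1 14 15 7 2 19 8 3 20 9 21 4 10 11 16 5 6
Walk LF starting at row 1, prepending L[row]:
  step 1: row=1, L[1]='$', prepend. Next row=LF[1]=0
  step 2: row=0, L[0]='a', prepend. Next row=LF[0]=12
  step 3: row=12, L[12]='A', prepend. Next row=LF[12]=3
  step 4: row=3, L[3]='b', prepend. Next row=LF[3]=17
  step 5: row=17, L[17]='B', prepend. Next row=LF[17]=10
  step 6: row=10, L[10]='b', prepend. Next row=LF[10]=19
  step 7: row=19, L[19]='a', prepend. Next row=LF[19]=16
  step 8: row=16, L[16]='A', prepend. Next row=LF[16]=4
  step 9: row=4, L[4]='b', prepend. Next row=LF[4]=18
  step 10: row=18, L[18]='B', prepend. Next row=LF[18]=11
  step 11: row=11, L[11]='B', prepend. Next row=LF[11]=8
  step 12: row=8, L[8]='B', prepend. Next row=LF[8]=7
  step 13: row=7, L[7]='a', prepend. Next row=LF[7]=15
  step 14: row=15, L[15]='b', prepend. Next row=LF[15]=21
  step 15: row=21, L[21]='A', prepend. Next row=LF[21]=6
  step 16: row=6, L[6]='a', prepend. Next row=LF[6]=14
  step 17: row=14, L[14]='B', prepend. Next row=LF[14]=9
  step 18: row=9, L[9]='A', prepend. Next row=LF[9]=2
  step 19: row=2, L[2]='a', prepend. Next row=LF[2]=13
  step 20: row=13, L[13]='b', prepend. Next row=LF[13]=20
  step 21: row=20, L[20]='A', prepend. Next row=LF[20]=5
  step 22: row=5, L[5]='A', prepend. Next row=LF[5]=1
Reversed output: AAbaABaAbaBBBbAabBbAa$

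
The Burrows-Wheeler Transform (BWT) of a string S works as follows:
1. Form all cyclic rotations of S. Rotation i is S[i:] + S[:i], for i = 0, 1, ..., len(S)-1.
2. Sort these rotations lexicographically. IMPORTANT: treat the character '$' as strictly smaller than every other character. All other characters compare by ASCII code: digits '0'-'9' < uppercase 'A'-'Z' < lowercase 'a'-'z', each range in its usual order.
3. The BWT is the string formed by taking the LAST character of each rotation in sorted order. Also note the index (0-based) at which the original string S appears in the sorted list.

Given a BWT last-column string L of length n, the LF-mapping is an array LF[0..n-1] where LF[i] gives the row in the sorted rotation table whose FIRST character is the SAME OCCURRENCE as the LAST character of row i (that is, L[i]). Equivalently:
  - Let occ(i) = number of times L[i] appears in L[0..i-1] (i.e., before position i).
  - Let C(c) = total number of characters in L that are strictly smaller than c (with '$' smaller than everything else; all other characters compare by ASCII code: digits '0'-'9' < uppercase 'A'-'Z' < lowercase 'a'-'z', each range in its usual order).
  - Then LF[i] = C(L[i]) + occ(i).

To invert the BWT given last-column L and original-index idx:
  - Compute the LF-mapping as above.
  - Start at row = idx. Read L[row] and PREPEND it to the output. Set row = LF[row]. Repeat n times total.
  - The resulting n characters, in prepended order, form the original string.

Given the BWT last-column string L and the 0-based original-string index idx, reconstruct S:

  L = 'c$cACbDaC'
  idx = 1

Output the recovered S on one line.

LF mapping: 7 0 8 1 2 6 4 5 3
Walk LF starting at row 1, prepending L[row]:
  step 1: row=1, L[1]='$', prepend. Next row=LF[1]=0
  step 2: row=0, L[0]='c', prepend. Next row=LF[0]=7
  step 3: row=7, L[7]='a', prepend. Next row=LF[7]=5
  step 4: row=5, L[5]='b', prepend. Next row=LF[5]=6
  step 5: row=6, L[6]='D', prepend. Next row=LF[6]=4
  step 6: row=4, L[4]='C', prepend. Next row=LF[4]=2
  step 7: row=2, L[2]='c', prepend. Next row=LF[2]=8
  step 8: row=8, L[8]='C', prepend. Next row=LF[8]=3
  step 9: row=3, L[3]='A', prepend. Next row=LF[3]=1
Reversed output: ACcCDbac$

Answer: ACcCDbac$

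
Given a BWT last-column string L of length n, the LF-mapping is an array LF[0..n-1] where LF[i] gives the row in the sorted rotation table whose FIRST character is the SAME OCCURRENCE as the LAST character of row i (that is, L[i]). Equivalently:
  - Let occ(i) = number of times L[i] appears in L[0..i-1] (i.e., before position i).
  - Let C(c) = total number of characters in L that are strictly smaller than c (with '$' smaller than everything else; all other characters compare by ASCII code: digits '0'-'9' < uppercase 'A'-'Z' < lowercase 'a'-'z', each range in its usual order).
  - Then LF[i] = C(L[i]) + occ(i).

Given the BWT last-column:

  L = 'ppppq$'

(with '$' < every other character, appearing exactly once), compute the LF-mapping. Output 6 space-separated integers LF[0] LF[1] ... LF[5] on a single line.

Answer: 1 2 3 4 5 0

Derivation:
Char counts: '$':1, 'p':4, 'q':1
C (first-col start): C('$')=0, C('p')=1, C('q')=5
L[0]='p': occ=0, LF[0]=C('p')+0=1+0=1
L[1]='p': occ=1, LF[1]=C('p')+1=1+1=2
L[2]='p': occ=2, LF[2]=C('p')+2=1+2=3
L[3]='p': occ=3, LF[3]=C('p')+3=1+3=4
L[4]='q': occ=0, LF[4]=C('q')+0=5+0=5
L[5]='$': occ=0, LF[5]=C('$')+0=0+0=0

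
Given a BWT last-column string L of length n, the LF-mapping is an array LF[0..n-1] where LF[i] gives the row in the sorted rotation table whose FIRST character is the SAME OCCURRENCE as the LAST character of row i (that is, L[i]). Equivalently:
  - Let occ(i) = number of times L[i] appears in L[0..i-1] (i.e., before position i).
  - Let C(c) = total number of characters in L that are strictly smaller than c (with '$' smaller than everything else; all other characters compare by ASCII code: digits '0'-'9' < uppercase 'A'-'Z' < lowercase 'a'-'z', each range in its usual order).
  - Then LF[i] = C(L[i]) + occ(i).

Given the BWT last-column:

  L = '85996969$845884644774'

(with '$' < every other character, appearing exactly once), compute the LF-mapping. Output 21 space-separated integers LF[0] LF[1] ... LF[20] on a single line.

Answer: 13 6 17 18 8 19 9 20 0 14 1 7 15 16 2 10 3 4 11 12 5

Derivation:
Char counts: '$':1, '4':5, '5':2, '6':3, '7':2, '8':4, '9':4
C (first-col start): C('$')=0, C('4')=1, C('5')=6, C('6')=8, C('7')=11, C('8')=13, C('9')=17
L[0]='8': occ=0, LF[0]=C('8')+0=13+0=13
L[1]='5': occ=0, LF[1]=C('5')+0=6+0=6
L[2]='9': occ=0, LF[2]=C('9')+0=17+0=17
L[3]='9': occ=1, LF[3]=C('9')+1=17+1=18
L[4]='6': occ=0, LF[4]=C('6')+0=8+0=8
L[5]='9': occ=2, LF[5]=C('9')+2=17+2=19
L[6]='6': occ=1, LF[6]=C('6')+1=8+1=9
L[7]='9': occ=3, LF[7]=C('9')+3=17+3=20
L[8]='$': occ=0, LF[8]=C('$')+0=0+0=0
L[9]='8': occ=1, LF[9]=C('8')+1=13+1=14
L[10]='4': occ=0, LF[10]=C('4')+0=1+0=1
L[11]='5': occ=1, LF[11]=C('5')+1=6+1=7
L[12]='8': occ=2, LF[12]=C('8')+2=13+2=15
L[13]='8': occ=3, LF[13]=C('8')+3=13+3=16
L[14]='4': occ=1, LF[14]=C('4')+1=1+1=2
L[15]='6': occ=2, LF[15]=C('6')+2=8+2=10
L[16]='4': occ=2, LF[16]=C('4')+2=1+2=3
L[17]='4': occ=3, LF[17]=C('4')+3=1+3=4
L[18]='7': occ=0, LF[18]=C('7')+0=11+0=11
L[19]='7': occ=1, LF[19]=C('7')+1=11+1=12
L[20]='4': occ=4, LF[20]=C('4')+4=1+4=5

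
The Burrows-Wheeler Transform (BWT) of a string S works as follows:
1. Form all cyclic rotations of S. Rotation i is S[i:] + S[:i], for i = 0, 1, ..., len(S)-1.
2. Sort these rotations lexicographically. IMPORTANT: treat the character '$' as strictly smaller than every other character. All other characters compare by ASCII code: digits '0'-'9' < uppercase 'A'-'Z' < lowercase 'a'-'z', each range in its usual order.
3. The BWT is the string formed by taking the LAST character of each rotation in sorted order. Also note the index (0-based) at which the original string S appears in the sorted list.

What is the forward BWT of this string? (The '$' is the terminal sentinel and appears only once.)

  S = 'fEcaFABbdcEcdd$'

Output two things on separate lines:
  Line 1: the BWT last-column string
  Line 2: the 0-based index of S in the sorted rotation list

Answer: dFAfcacBdEEdbc$
14

Derivation:
All 15 rotations (rotation i = S[i:]+S[:i]):
  rot[0] = fEcaFABbdcEcdd$
  rot[1] = EcaFABbdcEcdd$f
  rot[2] = caFABbdcEcdd$fE
  rot[3] = aFABbdcEcdd$fEc
  rot[4] = FABbdcEcdd$fEca
  rot[5] = ABbdcEcdd$fEcaF
  rot[6] = BbdcEcdd$fEcaFA
  rot[7] = bdcEcdd$fEcaFAB
  rot[8] = dcEcdd$fEcaFABb
  rot[9] = cEcdd$fEcaFABbd
  rot[10] = Ecdd$fEcaFABbdc
  rot[11] = cdd$fEcaFABbdcE
  rot[12] = dd$fEcaFABbdcEc
  rot[13] = d$fEcaFABbdcEcd
  rot[14] = $fEcaFABbdcEcdd
Sorted (with $ < everything):
  sorted[0] = $fEcaFABbdcEcdd  (last char: 'd')
  sorted[1] = ABbdcEcdd$fEcaF  (last char: 'F')
  sorted[2] = BbdcEcdd$fEcaFA  (last char: 'A')
  sorted[3] = EcaFABbdcEcdd$f  (last char: 'f')
  sorted[4] = Ecdd$fEcaFABbdc  (last char: 'c')
  sorted[5] = FABbdcEcdd$fEca  (last char: 'a')
  sorted[6] = aFABbdcEcdd$fEc  (last char: 'c')
  sorted[7] = bdcEcdd$fEcaFAB  (last char: 'B')
  sorted[8] = cEcdd$fEcaFABbd  (last char: 'd')
  sorted[9] = caFABbdcEcdd$fE  (last char: 'E')
  sorted[10] = cdd$fEcaFABbdcE  (last char: 'E')
  sorted[11] = d$fEcaFABbdcEcd  (last char: 'd')
  sorted[12] = dcEcdd$fEcaFABb  (last char: 'b')
  sorted[13] = dd$fEcaFABbdcEc  (last char: 'c')
  sorted[14] = fEcaFABbdcEcdd$  (last char: '$')
Last column: dFAfcacBdEEdbc$
Original string S is at sorted index 14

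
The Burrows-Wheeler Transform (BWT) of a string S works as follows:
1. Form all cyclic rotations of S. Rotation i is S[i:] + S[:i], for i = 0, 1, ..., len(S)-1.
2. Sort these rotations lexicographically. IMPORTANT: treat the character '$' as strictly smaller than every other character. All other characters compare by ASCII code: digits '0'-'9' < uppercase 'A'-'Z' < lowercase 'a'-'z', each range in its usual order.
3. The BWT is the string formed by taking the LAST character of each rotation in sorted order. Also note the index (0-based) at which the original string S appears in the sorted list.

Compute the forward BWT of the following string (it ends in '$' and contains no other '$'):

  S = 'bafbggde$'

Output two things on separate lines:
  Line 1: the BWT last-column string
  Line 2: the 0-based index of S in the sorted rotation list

Answer: eb$fgdagb
2

Derivation:
All 9 rotations (rotation i = S[i:]+S[:i]):
  rot[0] = bafbggde$
  rot[1] = afbggde$b
  rot[2] = fbggde$ba
  rot[3] = bggde$baf
  rot[4] = ggde$bafb
  rot[5] = gde$bafbg
  rot[6] = de$bafbgg
  rot[7] = e$bafbggd
  rot[8] = $bafbggde
Sorted (with $ < everything):
  sorted[0] = $bafbggde  (last char: 'e')
  sorted[1] = afbggde$b  (last char: 'b')
  sorted[2] = bafbggde$  (last char: '$')
  sorted[3] = bggde$baf  (last char: 'f')
  sorted[4] = de$bafbgg  (last char: 'g')
  sorted[5] = e$bafbggd  (last char: 'd')
  sorted[6] = fbggde$ba  (last char: 'a')
  sorted[7] = gde$bafbg  (last char: 'g')
  sorted[8] = ggde$bafb  (last char: 'b')
Last column: eb$fgdagb
Original string S is at sorted index 2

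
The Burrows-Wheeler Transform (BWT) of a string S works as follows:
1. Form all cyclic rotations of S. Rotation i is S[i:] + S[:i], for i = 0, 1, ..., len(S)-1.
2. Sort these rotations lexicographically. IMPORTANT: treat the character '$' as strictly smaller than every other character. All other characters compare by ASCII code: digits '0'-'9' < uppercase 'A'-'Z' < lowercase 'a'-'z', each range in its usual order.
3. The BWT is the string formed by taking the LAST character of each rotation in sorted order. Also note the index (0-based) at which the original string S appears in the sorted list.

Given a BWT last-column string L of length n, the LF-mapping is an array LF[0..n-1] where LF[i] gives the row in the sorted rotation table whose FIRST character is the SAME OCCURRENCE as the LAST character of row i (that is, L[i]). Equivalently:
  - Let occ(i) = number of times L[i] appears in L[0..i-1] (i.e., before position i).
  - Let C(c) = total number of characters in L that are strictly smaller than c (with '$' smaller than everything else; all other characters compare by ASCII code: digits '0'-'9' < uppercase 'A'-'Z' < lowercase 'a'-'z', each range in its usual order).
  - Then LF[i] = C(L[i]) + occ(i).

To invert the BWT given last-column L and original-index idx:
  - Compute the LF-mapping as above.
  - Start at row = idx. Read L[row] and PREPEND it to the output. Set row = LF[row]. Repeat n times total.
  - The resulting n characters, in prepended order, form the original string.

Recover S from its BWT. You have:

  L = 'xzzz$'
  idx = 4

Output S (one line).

Answer: zzzx$

Derivation:
LF mapping: 1 2 3 4 0
Walk LF starting at row 4, prepending L[row]:
  step 1: row=4, L[4]='$', prepend. Next row=LF[4]=0
  step 2: row=0, L[0]='x', prepend. Next row=LF[0]=1
  step 3: row=1, L[1]='z', prepend. Next row=LF[1]=2
  step 4: row=2, L[2]='z', prepend. Next row=LF[2]=3
  step 5: row=3, L[3]='z', prepend. Next row=LF[3]=4
Reversed output: zzzx$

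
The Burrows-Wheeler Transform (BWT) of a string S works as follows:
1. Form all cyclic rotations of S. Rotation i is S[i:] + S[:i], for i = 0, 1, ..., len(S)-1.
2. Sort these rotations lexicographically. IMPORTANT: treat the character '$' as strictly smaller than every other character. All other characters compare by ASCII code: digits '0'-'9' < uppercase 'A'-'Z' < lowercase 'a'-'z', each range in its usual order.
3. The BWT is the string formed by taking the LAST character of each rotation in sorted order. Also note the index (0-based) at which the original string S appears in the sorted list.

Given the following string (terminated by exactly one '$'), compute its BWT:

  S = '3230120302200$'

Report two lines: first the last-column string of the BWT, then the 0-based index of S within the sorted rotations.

All 14 rotations (rotation i = S[i:]+S[:i]):
  rot[0] = 3230120302200$
  rot[1] = 230120302200$3
  rot[2] = 30120302200$32
  rot[3] = 0120302200$323
  rot[4] = 120302200$3230
  rot[5] = 20302200$32301
  rot[6] = 0302200$323012
  rot[7] = 302200$3230120
  rot[8] = 02200$32301203
  rot[9] = 2200$323012030
  rot[10] = 200$3230120302
  rot[11] = 00$32301203022
  rot[12] = 0$323012030220
  rot[13] = $3230120302200
Sorted (with $ < everything):
  sorted[0] = $3230120302200  (last char: '0')
  sorted[1] = 0$323012030220  (last char: '0')
  sorted[2] = 00$32301203022  (last char: '2')
  sorted[3] = 0120302200$323  (last char: '3')
  sorted[4] = 02200$32301203  (last char: '3')
  sorted[5] = 0302200$323012  (last char: '2')
  sorted[6] = 120302200$3230  (last char: '0')
  sorted[7] = 200$3230120302  (last char: '2')
  sorted[8] = 20302200$32301  (last char: '1')
  sorted[9] = 2200$323012030  (last char: '0')
  sorted[10] = 230120302200$3  (last char: '3')
  sorted[11] = 30120302200$32  (last char: '2')
  sorted[12] = 302200$3230120  (last char: '0')
  sorted[13] = 3230120302200$  (last char: '$')
Last column: 0023320210320$
Original string S is at sorted index 13

Answer: 0023320210320$
13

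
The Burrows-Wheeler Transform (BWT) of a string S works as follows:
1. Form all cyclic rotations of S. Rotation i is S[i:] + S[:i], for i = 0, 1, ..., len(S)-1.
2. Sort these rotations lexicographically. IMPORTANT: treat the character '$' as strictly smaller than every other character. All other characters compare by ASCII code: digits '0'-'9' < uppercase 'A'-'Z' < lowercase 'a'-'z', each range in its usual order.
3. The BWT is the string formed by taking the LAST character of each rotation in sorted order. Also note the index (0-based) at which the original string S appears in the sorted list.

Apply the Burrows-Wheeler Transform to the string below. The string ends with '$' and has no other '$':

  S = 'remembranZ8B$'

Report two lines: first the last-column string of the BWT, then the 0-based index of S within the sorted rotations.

Answer: BZ8nrmmreeab$
12

Derivation:
All 13 rotations (rotation i = S[i:]+S[:i]):
  rot[0] = remembranZ8B$
  rot[1] = emembranZ8B$r
  rot[2] = membranZ8B$re
  rot[3] = embranZ8B$rem
  rot[4] = mbranZ8B$reme
  rot[5] = branZ8B$remem
  rot[6] = ranZ8B$rememb
  rot[7] = anZ8B$remembr
  rot[8] = nZ8B$remembra
  rot[9] = Z8B$remembran
  rot[10] = 8B$remembranZ
  rot[11] = B$remembranZ8
  rot[12] = $remembranZ8B
Sorted (with $ < everything):
  sorted[0] = $remembranZ8B  (last char: 'B')
  sorted[1] = 8B$remembranZ  (last char: 'Z')
  sorted[2] = B$remembranZ8  (last char: '8')
  sorted[3] = Z8B$remembran  (last char: 'n')
  sorted[4] = anZ8B$remembr  (last char: 'r')
  sorted[5] = branZ8B$remem  (last char: 'm')
  sorted[6] = embranZ8B$rem  (last char: 'm')
  sorted[7] = emembranZ8B$r  (last char: 'r')
  sorted[8] = mbranZ8B$reme  (last char: 'e')
  sorted[9] = membranZ8B$re  (last char: 'e')
  sorted[10] = nZ8B$remembra  (last char: 'a')
  sorted[11] = ranZ8B$rememb  (last char: 'b')
  sorted[12] = remembranZ8B$  (last char: '$')
Last column: BZ8nrmmreeab$
Original string S is at sorted index 12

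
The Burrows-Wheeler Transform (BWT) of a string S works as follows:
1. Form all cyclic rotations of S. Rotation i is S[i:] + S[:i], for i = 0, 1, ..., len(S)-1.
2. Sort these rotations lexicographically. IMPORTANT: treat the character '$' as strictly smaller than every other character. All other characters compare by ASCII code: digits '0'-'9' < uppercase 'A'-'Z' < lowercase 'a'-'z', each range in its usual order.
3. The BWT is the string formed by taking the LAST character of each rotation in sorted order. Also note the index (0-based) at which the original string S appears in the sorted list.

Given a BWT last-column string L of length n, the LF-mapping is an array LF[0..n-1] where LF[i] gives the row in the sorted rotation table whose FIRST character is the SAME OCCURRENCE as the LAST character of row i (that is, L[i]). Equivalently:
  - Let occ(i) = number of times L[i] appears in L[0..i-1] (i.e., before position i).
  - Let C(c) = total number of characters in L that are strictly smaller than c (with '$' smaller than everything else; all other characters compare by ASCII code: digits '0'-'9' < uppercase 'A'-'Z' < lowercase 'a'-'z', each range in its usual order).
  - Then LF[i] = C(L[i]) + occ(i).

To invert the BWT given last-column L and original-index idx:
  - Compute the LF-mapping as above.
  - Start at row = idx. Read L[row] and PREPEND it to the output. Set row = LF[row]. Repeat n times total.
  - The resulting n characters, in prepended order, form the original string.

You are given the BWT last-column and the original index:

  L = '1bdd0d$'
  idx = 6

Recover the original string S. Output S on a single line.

Answer: ddb0d1$

Derivation:
LF mapping: 2 3 4 5 1 6 0
Walk LF starting at row 6, prepending L[row]:
  step 1: row=6, L[6]='$', prepend. Next row=LF[6]=0
  step 2: row=0, L[0]='1', prepend. Next row=LF[0]=2
  step 3: row=2, L[2]='d', prepend. Next row=LF[2]=4
  step 4: row=4, L[4]='0', prepend. Next row=LF[4]=1
  step 5: row=1, L[1]='b', prepend. Next row=LF[1]=3
  step 6: row=3, L[3]='d', prepend. Next row=LF[3]=5
  step 7: row=5, L[5]='d', prepend. Next row=LF[5]=6
Reversed output: ddb0d1$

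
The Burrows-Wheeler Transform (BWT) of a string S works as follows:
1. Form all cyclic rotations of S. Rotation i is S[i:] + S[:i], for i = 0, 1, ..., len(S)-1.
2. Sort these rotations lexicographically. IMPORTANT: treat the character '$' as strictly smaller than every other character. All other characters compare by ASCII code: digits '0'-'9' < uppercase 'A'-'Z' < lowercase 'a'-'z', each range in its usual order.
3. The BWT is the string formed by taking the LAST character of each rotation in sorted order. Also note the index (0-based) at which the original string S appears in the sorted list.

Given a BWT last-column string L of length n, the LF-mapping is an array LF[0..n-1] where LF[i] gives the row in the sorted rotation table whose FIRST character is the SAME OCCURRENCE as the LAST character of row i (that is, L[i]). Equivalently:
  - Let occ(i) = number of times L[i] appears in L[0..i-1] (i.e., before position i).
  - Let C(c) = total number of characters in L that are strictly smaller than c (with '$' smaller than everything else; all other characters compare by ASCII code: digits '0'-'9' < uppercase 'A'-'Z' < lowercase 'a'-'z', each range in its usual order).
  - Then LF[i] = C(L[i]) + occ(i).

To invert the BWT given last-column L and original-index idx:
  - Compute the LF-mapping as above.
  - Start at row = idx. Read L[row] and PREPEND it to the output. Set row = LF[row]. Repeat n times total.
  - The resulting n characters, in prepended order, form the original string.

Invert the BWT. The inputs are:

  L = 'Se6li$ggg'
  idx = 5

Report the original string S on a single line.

Answer: giggle6S$

Derivation:
LF mapping: 2 3 1 8 7 0 4 5 6
Walk LF starting at row 5, prepending L[row]:
  step 1: row=5, L[5]='$', prepend. Next row=LF[5]=0
  step 2: row=0, L[0]='S', prepend. Next row=LF[0]=2
  step 3: row=2, L[2]='6', prepend. Next row=LF[2]=1
  step 4: row=1, L[1]='e', prepend. Next row=LF[1]=3
  step 5: row=3, L[3]='l', prepend. Next row=LF[3]=8
  step 6: row=8, L[8]='g', prepend. Next row=LF[8]=6
  step 7: row=6, L[6]='g', prepend. Next row=LF[6]=4
  step 8: row=4, L[4]='i', prepend. Next row=LF[4]=7
  step 9: row=7, L[7]='g', prepend. Next row=LF[7]=5
Reversed output: giggle6S$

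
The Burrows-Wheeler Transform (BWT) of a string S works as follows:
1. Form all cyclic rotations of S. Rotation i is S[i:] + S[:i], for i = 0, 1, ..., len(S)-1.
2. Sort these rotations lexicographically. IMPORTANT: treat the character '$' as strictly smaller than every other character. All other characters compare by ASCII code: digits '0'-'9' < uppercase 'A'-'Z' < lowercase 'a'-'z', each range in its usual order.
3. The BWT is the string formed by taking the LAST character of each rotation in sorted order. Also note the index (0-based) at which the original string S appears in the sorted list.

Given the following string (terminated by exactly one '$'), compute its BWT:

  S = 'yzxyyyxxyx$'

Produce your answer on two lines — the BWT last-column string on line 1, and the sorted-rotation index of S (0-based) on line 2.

Answer: xyyxzxyyx$y
9

Derivation:
All 11 rotations (rotation i = S[i:]+S[:i]):
  rot[0] = yzxyyyxxyx$
  rot[1] = zxyyyxxyx$y
  rot[2] = xyyyxxyx$yz
  rot[3] = yyyxxyx$yzx
  rot[4] = yyxxyx$yzxy
  rot[5] = yxxyx$yzxyy
  rot[6] = xxyx$yzxyyy
  rot[7] = xyx$yzxyyyx
  rot[8] = yx$yzxyyyxx
  rot[9] = x$yzxyyyxxy
  rot[10] = $yzxyyyxxyx
Sorted (with $ < everything):
  sorted[0] = $yzxyyyxxyx  (last char: 'x')
  sorted[1] = x$yzxyyyxxy  (last char: 'y')
  sorted[2] = xxyx$yzxyyy  (last char: 'y')
  sorted[3] = xyx$yzxyyyx  (last char: 'x')
  sorted[4] = xyyyxxyx$yz  (last char: 'z')
  sorted[5] = yx$yzxyyyxx  (last char: 'x')
  sorted[6] = yxxyx$yzxyy  (last char: 'y')
  sorted[7] = yyxxyx$yzxy  (last char: 'y')
  sorted[8] = yyyxxyx$yzx  (last char: 'x')
  sorted[9] = yzxyyyxxyx$  (last char: '$')
  sorted[10] = zxyyyxxyx$y  (last char: 'y')
Last column: xyyxzxyyx$y
Original string S is at sorted index 9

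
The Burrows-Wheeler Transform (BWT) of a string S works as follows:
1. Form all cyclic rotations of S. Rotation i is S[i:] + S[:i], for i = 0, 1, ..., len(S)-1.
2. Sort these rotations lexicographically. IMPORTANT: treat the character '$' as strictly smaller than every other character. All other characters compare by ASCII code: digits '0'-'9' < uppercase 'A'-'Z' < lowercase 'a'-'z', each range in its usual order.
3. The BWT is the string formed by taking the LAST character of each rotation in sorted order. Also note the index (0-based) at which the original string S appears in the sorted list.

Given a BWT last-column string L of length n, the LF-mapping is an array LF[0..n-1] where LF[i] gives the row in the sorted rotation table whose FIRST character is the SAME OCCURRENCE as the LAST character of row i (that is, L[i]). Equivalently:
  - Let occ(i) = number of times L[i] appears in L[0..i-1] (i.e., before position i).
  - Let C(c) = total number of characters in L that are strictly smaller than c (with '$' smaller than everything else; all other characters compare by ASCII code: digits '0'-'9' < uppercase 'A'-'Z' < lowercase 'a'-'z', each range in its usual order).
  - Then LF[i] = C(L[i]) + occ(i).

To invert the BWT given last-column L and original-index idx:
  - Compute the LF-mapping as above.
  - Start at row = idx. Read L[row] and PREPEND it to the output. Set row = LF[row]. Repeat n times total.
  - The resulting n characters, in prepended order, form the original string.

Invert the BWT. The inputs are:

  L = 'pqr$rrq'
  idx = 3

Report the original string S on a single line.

Answer: qrrrqp$

Derivation:
LF mapping: 1 2 4 0 5 6 3
Walk LF starting at row 3, prepending L[row]:
  step 1: row=3, L[3]='$', prepend. Next row=LF[3]=0
  step 2: row=0, L[0]='p', prepend. Next row=LF[0]=1
  step 3: row=1, L[1]='q', prepend. Next row=LF[1]=2
  step 4: row=2, L[2]='r', prepend. Next row=LF[2]=4
  step 5: row=4, L[4]='r', prepend. Next row=LF[4]=5
  step 6: row=5, L[5]='r', prepend. Next row=LF[5]=6
  step 7: row=6, L[6]='q', prepend. Next row=LF[6]=3
Reversed output: qrrrqp$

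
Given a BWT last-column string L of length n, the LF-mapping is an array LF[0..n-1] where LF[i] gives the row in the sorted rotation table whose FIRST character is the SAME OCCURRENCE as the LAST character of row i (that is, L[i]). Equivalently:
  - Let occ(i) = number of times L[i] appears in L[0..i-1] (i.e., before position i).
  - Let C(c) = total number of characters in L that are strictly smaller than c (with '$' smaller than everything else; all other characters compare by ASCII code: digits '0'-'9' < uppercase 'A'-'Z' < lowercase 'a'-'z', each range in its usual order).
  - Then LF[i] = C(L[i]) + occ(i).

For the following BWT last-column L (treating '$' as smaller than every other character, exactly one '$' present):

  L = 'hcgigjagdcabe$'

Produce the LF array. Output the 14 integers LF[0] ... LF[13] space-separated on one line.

Char counts: '$':1, 'a':2, 'b':1, 'c':2, 'd':1, 'e':1, 'g':3, 'h':1, 'i':1, 'j':1
C (first-col start): C('$')=0, C('a')=1, C('b')=3, C('c')=4, C('d')=6, C('e')=7, C('g')=8, C('h')=11, C('i')=12, C('j')=13
L[0]='h': occ=0, LF[0]=C('h')+0=11+0=11
L[1]='c': occ=0, LF[1]=C('c')+0=4+0=4
L[2]='g': occ=0, LF[2]=C('g')+0=8+0=8
L[3]='i': occ=0, LF[3]=C('i')+0=12+0=12
L[4]='g': occ=1, LF[4]=C('g')+1=8+1=9
L[5]='j': occ=0, LF[5]=C('j')+0=13+0=13
L[6]='a': occ=0, LF[6]=C('a')+0=1+0=1
L[7]='g': occ=2, LF[7]=C('g')+2=8+2=10
L[8]='d': occ=0, LF[8]=C('d')+0=6+0=6
L[9]='c': occ=1, LF[9]=C('c')+1=4+1=5
L[10]='a': occ=1, LF[10]=C('a')+1=1+1=2
L[11]='b': occ=0, LF[11]=C('b')+0=3+0=3
L[12]='e': occ=0, LF[12]=C('e')+0=7+0=7
L[13]='$': occ=0, LF[13]=C('$')+0=0+0=0

Answer: 11 4 8 12 9 13 1 10 6 5 2 3 7 0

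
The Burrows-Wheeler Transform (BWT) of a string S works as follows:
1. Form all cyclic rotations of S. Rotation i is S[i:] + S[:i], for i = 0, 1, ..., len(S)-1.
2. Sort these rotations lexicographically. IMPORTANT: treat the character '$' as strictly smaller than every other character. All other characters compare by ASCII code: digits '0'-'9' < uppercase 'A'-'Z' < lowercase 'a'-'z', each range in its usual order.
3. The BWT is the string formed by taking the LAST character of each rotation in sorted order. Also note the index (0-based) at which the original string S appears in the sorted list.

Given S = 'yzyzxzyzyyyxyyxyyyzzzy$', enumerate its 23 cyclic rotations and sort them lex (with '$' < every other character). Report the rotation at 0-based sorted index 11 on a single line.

All 23 rotations (rotation i = S[i:]+S[:i]):
  rot[0] = yzyzxzyzyyyxyyxyyyzzzy$
  rot[1] = zyzxzyzyyyxyyxyyyzzzy$y
  rot[2] = yzxzyzyyyxyyxyyyzzzy$yz
  rot[3] = zxzyzyyyxyyxyyyzzzy$yzy
  rot[4] = xzyzyyyxyyxyyyzzzy$yzyz
  rot[5] = zyzyyyxyyxyyyzzzy$yzyzx
  rot[6] = yzyyyxyyxyyyzzzy$yzyzxz
  rot[7] = zyyyxyyxyyyzzzy$yzyzxzy
  rot[8] = yyyxyyxyyyzzzy$yzyzxzyz
  rot[9] = yyxyyxyyyzzzy$yzyzxzyzy
  rot[10] = yxyyxyyyzzzy$yzyzxzyzyy
  rot[11] = xyyxyyyzzzy$yzyzxzyzyyy
  rot[12] = yyxyyyzzzy$yzyzxzyzyyyx
  rot[13] = yxyyyzzzy$yzyzxzyzyyyxy
  rot[14] = xyyyzzzy$yzyzxzyzyyyxyy
  rot[15] = yyyzzzy$yzyzxzyzyyyxyyx
  rot[16] = yyzzzy$yzyzxzyzyyyxyyxy
  rot[17] = yzzzy$yzyzxzyzyyyxyyxyy
  rot[18] = zzzy$yzyzxzyzyyyxyyxyyy
  rot[19] = zzy$yzyzxzyzyyyxyyxyyyz
  rot[20] = zy$yzyzxzyzyyyxyyxyyyzz
  rot[21] = y$yzyzxzyzyyyxyyxyyyzzz
  rot[22] = $yzyzxzyzyyyxyyxyyyzzzy
Sorted (with $ < everything):
  sorted[0] = $yzyzxzyzyyyxyyxyyyzzzy
  sorted[1] = xyyxyyyzzzy$yzyzxzyzyyy
  sorted[2] = xyyyzzzy$yzyzxzyzyyyxyy
  sorted[3] = xzyzyyyxyyxyyyzzzy$yzyz
  sorted[4] = y$yzyzxzyzyyyxyyxyyyzzz
  sorted[5] = yxyyxyyyzzzy$yzyzxzyzyy
  sorted[6] = yxyyyzzzy$yzyzxzyzyyyxy
  sorted[7] = yyxyyxyyyzzzy$yzyzxzyzy
  sorted[8] = yyxyyyzzzy$yzyzxzyzyyyx
  sorted[9] = yyyxyyxyyyzzzy$yzyzxzyz
  sorted[10] = yyyzzzy$yzyzxzyzyyyxyyx
  sorted[11] = yyzzzy$yzyzxzyzyyyxyyxy
  sorted[12] = yzxzyzyyyxyyxyyyzzzy$yz
  sorted[13] = yzyyyxyyxyyyzzzy$yzyzxz
  sorted[14] = yzyzxzyzyyyxyyxyyyzzzy$
  sorted[15] = yzzzy$yzyzxzyzyyyxyyxyy
  sorted[16] = zxzyzyyyxyyxyyyzzzy$yzy
  sorted[17] = zy$yzyzxzyzyyyxyyxyyyzz
  sorted[18] = zyyyxyyxyyyzzzy$yzyzxzy
  sorted[19] = zyzxzyzyyyxyyxyyyzzzy$y
  sorted[20] = zyzyyyxyyxyyyzzzy$yzyzx
  sorted[21] = zzy$yzyzxzyzyyyxyyxyyyz
  sorted[22] = zzzy$yzyzxzyzyyyxyyxyyy
sorted[11] = yyzzzy$yzyzxzyzyyyxyyxy

Answer: yyzzzy$yzyzxzyzyyyxyyxy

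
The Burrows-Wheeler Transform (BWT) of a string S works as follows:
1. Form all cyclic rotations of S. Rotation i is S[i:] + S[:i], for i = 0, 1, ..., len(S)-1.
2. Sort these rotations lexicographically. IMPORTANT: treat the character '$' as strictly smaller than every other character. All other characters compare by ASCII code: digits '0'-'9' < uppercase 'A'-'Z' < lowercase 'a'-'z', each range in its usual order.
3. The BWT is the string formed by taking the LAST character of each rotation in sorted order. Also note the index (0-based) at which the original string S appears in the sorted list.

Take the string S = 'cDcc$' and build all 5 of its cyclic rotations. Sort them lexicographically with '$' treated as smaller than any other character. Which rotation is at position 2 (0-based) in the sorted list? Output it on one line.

Answer: c$cDc

Derivation:
All 5 rotations (rotation i = S[i:]+S[:i]):
  rot[0] = cDcc$
  rot[1] = Dcc$c
  rot[2] = cc$cD
  rot[3] = c$cDc
  rot[4] = $cDcc
Sorted (with $ < everything):
  sorted[0] = $cDcc
  sorted[1] = Dcc$c
  sorted[2] = c$cDc
  sorted[3] = cDcc$
  sorted[4] = cc$cD
sorted[2] = c$cDc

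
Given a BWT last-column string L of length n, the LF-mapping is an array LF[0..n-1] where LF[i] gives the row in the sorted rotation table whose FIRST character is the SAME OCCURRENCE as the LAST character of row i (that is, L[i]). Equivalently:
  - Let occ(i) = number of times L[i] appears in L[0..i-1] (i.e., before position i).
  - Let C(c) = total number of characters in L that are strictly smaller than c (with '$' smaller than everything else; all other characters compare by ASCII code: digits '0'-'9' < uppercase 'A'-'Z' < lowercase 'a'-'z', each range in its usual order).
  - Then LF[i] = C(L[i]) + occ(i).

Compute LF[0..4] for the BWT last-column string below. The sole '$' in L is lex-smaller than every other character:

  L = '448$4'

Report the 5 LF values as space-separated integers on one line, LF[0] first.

Char counts: '$':1, '4':3, '8':1
C (first-col start): C('$')=0, C('4')=1, C('8')=4
L[0]='4': occ=0, LF[0]=C('4')+0=1+0=1
L[1]='4': occ=1, LF[1]=C('4')+1=1+1=2
L[2]='8': occ=0, LF[2]=C('8')+0=4+0=4
L[3]='$': occ=0, LF[3]=C('$')+0=0+0=0
L[4]='4': occ=2, LF[4]=C('4')+2=1+2=3

Answer: 1 2 4 0 3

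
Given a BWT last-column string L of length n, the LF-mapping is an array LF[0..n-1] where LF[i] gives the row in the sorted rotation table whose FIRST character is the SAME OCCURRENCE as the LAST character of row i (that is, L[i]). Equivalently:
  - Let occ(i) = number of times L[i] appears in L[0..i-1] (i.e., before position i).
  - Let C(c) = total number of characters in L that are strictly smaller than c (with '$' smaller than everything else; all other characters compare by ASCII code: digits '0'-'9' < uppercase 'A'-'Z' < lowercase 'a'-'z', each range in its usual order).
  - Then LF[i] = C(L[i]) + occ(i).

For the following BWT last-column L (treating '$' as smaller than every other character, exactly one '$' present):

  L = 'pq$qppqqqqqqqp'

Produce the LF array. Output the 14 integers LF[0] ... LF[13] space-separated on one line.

Char counts: '$':1, 'p':4, 'q':9
C (first-col start): C('$')=0, C('p')=1, C('q')=5
L[0]='p': occ=0, LF[0]=C('p')+0=1+0=1
L[1]='q': occ=0, LF[1]=C('q')+0=5+0=5
L[2]='$': occ=0, LF[2]=C('$')+0=0+0=0
L[3]='q': occ=1, LF[3]=C('q')+1=5+1=6
L[4]='p': occ=1, LF[4]=C('p')+1=1+1=2
L[5]='p': occ=2, LF[5]=C('p')+2=1+2=3
L[6]='q': occ=2, LF[6]=C('q')+2=5+2=7
L[7]='q': occ=3, LF[7]=C('q')+3=5+3=8
L[8]='q': occ=4, LF[8]=C('q')+4=5+4=9
L[9]='q': occ=5, LF[9]=C('q')+5=5+5=10
L[10]='q': occ=6, LF[10]=C('q')+6=5+6=11
L[11]='q': occ=7, LF[11]=C('q')+7=5+7=12
L[12]='q': occ=8, LF[12]=C('q')+8=5+8=13
L[13]='p': occ=3, LF[13]=C('p')+3=1+3=4

Answer: 1 5 0 6 2 3 7 8 9 10 11 12 13 4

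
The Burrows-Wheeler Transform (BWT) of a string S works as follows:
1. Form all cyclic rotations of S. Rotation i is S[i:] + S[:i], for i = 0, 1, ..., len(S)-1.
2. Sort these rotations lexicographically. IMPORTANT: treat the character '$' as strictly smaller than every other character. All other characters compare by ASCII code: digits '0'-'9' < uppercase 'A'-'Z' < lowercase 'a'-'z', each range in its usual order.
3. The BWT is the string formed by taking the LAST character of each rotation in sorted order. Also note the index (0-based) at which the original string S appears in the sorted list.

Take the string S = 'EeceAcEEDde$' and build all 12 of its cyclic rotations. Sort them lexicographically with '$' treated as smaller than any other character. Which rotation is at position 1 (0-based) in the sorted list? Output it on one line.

All 12 rotations (rotation i = S[i:]+S[:i]):
  rot[0] = EeceAcEEDde$
  rot[1] = eceAcEEDde$E
  rot[2] = ceAcEEDde$Ee
  rot[3] = eAcEEDde$Eec
  rot[4] = AcEEDde$Eece
  rot[5] = cEEDde$EeceA
  rot[6] = EEDde$EeceAc
  rot[7] = EDde$EeceAcE
  rot[8] = Dde$EeceAcEE
  rot[9] = de$EeceAcEED
  rot[10] = e$EeceAcEEDd
  rot[11] = $EeceAcEEDde
Sorted (with $ < everything):
  sorted[0] = $EeceAcEEDde
  sorted[1] = AcEEDde$Eece
  sorted[2] = Dde$EeceAcEE
  sorted[3] = EDde$EeceAcE
  sorted[4] = EEDde$EeceAc
  sorted[5] = EeceAcEEDde$
  sorted[6] = cEEDde$EeceA
  sorted[7] = ceAcEEDde$Ee
  sorted[8] = de$EeceAcEED
  sorted[9] = e$EeceAcEEDd
  sorted[10] = eAcEEDde$Eec
  sorted[11] = eceAcEEDde$E
sorted[1] = AcEEDde$Eece

Answer: AcEEDde$Eece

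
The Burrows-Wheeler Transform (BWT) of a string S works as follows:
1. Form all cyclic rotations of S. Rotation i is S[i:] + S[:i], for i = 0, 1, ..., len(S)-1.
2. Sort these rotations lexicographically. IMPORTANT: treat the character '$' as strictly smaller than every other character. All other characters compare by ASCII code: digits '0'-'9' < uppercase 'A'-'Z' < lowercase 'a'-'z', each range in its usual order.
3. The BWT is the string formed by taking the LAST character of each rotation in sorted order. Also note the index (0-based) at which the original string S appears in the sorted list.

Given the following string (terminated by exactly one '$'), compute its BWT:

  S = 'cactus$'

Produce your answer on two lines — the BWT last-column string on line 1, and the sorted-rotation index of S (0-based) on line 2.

All 7 rotations (rotation i = S[i:]+S[:i]):
  rot[0] = cactus$
  rot[1] = actus$c
  rot[2] = ctus$ca
  rot[3] = tus$cac
  rot[4] = us$cact
  rot[5] = s$cactu
  rot[6] = $cactus
Sorted (with $ < everything):
  sorted[0] = $cactus  (last char: 's')
  sorted[1] = actus$c  (last char: 'c')
  sorted[2] = cactus$  (last char: '$')
  sorted[3] = ctus$ca  (last char: 'a')
  sorted[4] = s$cactu  (last char: 'u')
  sorted[5] = tus$cac  (last char: 'c')
  sorted[6] = us$cact  (last char: 't')
Last column: sc$auct
Original string S is at sorted index 2

Answer: sc$auct
2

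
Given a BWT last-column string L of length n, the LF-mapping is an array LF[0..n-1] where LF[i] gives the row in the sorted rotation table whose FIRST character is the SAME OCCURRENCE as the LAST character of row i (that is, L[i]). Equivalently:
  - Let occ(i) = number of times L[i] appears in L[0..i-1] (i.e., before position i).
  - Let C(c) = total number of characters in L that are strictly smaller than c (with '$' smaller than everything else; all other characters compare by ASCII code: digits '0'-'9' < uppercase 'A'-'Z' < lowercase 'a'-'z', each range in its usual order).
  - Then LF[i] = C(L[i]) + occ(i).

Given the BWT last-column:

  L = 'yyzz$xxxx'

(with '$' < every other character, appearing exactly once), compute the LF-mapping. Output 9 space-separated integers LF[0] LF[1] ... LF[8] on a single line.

Answer: 5 6 7 8 0 1 2 3 4

Derivation:
Char counts: '$':1, 'x':4, 'y':2, 'z':2
C (first-col start): C('$')=0, C('x')=1, C('y')=5, C('z')=7
L[0]='y': occ=0, LF[0]=C('y')+0=5+0=5
L[1]='y': occ=1, LF[1]=C('y')+1=5+1=6
L[2]='z': occ=0, LF[2]=C('z')+0=7+0=7
L[3]='z': occ=1, LF[3]=C('z')+1=7+1=8
L[4]='$': occ=0, LF[4]=C('$')+0=0+0=0
L[5]='x': occ=0, LF[5]=C('x')+0=1+0=1
L[6]='x': occ=1, LF[6]=C('x')+1=1+1=2
L[7]='x': occ=2, LF[7]=C('x')+2=1+2=3
L[8]='x': occ=3, LF[8]=C('x')+3=1+3=4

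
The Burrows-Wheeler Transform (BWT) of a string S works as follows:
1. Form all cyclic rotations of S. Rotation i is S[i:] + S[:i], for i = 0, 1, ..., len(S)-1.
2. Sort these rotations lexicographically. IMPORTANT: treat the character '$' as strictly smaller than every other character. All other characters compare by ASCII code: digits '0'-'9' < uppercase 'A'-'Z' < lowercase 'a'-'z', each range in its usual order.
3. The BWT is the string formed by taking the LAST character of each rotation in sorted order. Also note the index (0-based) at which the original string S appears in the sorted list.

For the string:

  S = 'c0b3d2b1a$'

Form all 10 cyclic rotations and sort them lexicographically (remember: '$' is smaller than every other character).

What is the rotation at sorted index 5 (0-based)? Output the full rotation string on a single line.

Answer: a$c0b3d2b1

Derivation:
All 10 rotations (rotation i = S[i:]+S[:i]):
  rot[0] = c0b3d2b1a$
  rot[1] = 0b3d2b1a$c
  rot[2] = b3d2b1a$c0
  rot[3] = 3d2b1a$c0b
  rot[4] = d2b1a$c0b3
  rot[5] = 2b1a$c0b3d
  rot[6] = b1a$c0b3d2
  rot[7] = 1a$c0b3d2b
  rot[8] = a$c0b3d2b1
  rot[9] = $c0b3d2b1a
Sorted (with $ < everything):
  sorted[0] = $c0b3d2b1a
  sorted[1] = 0b3d2b1a$c
  sorted[2] = 1a$c0b3d2b
  sorted[3] = 2b1a$c0b3d
  sorted[4] = 3d2b1a$c0b
  sorted[5] = a$c0b3d2b1
  sorted[6] = b1a$c0b3d2
  sorted[7] = b3d2b1a$c0
  sorted[8] = c0b3d2b1a$
  sorted[9] = d2b1a$c0b3
sorted[5] = a$c0b3d2b1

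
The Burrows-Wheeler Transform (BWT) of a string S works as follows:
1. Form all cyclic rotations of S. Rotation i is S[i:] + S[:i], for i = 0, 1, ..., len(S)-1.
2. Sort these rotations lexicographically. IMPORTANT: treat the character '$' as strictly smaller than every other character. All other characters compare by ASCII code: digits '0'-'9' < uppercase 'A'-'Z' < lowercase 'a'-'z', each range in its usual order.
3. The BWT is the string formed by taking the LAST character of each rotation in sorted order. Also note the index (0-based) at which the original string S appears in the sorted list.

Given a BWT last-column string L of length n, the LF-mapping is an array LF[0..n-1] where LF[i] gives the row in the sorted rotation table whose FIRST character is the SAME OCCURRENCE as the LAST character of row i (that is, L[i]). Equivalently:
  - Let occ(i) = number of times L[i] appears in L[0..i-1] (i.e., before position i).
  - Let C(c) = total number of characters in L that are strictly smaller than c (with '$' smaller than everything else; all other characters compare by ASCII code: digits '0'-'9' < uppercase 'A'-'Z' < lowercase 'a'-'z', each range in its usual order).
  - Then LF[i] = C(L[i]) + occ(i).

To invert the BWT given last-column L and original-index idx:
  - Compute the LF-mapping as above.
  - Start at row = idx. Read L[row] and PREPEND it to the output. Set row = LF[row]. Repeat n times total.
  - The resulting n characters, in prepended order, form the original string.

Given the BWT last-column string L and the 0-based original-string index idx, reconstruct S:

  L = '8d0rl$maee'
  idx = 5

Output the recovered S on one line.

LF mapping: 2 4 1 9 7 0 8 3 5 6
Walk LF starting at row 5, prepending L[row]:
  step 1: row=5, L[5]='$', prepend. Next row=LF[5]=0
  step 2: row=0, L[0]='8', prepend. Next row=LF[0]=2
  step 3: row=2, L[2]='0', prepend. Next row=LF[2]=1
  step 4: row=1, L[1]='d', prepend. Next row=LF[1]=4
  step 5: row=4, L[4]='l', prepend. Next row=LF[4]=7
  step 6: row=7, L[7]='a', prepend. Next row=LF[7]=3
  step 7: row=3, L[3]='r', prepend. Next row=LF[3]=9
  step 8: row=9, L[9]='e', prepend. Next row=LF[9]=6
  step 9: row=6, L[6]='m', prepend. Next row=LF[6]=8
  step 10: row=8, L[8]='e', prepend. Next row=LF[8]=5
Reversed output: emerald08$

Answer: emerald08$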